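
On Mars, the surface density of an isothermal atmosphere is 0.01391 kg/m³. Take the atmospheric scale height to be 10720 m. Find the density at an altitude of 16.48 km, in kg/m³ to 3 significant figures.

In an isothermal atmosphere, density decays like pressure: ρ = ρ₀ exp(−z/H).
z/H = 16480/10720 = 1.5373; exp(−1.5373) = 0.21496.
ρ = 0.01391 × 0.21496 = 0.0029901 kg/m³.

ρ ≈ 0.00299 kg/m³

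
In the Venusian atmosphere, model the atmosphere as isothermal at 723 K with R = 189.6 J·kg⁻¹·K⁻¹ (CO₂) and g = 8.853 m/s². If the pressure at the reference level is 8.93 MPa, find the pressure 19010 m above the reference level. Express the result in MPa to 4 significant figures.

P ≈ 2.616 MPa

Scale height: H = RT/g = 189.6 × 723 / 8.853 = 15484 m.
Barometric formula: P = P₀ exp(−z/H).
z/H = 19010/15484 = 1.2277; exp(−1.2277) = 0.29297.
P = 8.93 × 0.29297 = 2.6162 MPa.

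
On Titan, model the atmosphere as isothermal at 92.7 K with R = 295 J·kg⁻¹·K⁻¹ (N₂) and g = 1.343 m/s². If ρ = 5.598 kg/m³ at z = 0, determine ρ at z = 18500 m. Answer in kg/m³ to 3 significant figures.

Scale height: H = RT/g = 295 × 92.7 / 1.343 = 20362 m.
In an isothermal atmosphere, density decays like pressure: ρ = ρ₀ exp(−z/H).
z/H = 18500/20362 = 0.90856; exp(−0.90856) = 0.40310.
ρ = 5.598 × 0.40310 = 2.2566 kg/m³.

ρ ≈ 2.26 kg/m³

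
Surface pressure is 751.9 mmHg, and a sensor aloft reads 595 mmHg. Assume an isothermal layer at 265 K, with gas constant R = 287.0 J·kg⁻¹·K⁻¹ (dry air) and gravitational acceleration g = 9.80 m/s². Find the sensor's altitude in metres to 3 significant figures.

Scale height: H = RT/g = 287.0 × 265 / 9.80 = 7760.7 m.
Invert the barometric formula: z = H ln(P₀/P).
P₀/P = 751.9/595 = 1.2637; ln(1.2637) = 0.23404.
z = 7760.7 × 0.23404 = 1816.3 m.

z ≈ 1820 m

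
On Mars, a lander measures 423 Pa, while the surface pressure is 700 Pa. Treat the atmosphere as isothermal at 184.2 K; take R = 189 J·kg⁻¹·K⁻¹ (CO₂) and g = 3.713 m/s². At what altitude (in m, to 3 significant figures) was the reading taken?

Scale height: H = RT/g = 189 × 184.2 / 3.713 = 9376.2 m.
Invert the barometric formula: z = H ln(P₀/P).
P₀/P = 700/423 = 1.6548; ln(1.6548) = 0.50368.
z = 9376.2 × 0.50368 = 4722.6 m.

z ≈ 4720 m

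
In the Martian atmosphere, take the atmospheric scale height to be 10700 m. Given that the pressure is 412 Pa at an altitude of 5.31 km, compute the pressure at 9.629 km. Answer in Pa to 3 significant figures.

P ≈ 275 Pa

Between two levels, P₂ = P₁ exp(−Δz/H) with Δz = z₂ − z₁.
Δz = 9629.0 − 5310.0 = 4319.0 m; Δz/H = 4319.0/10700 = 0.40364.
P₂ = 412 × exp(−0.40364) = 412 × 0.66788 = 275.17 Pa.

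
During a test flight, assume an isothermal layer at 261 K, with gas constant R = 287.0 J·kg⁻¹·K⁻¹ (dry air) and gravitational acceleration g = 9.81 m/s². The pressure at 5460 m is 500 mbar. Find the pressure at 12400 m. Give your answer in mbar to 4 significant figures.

Scale height: H = RT/g = 287.0 × 261 / 9.81 = 7635.8 m.
Between two levels, P₂ = P₁ exp(−Δz/H) with Δz = z₂ − z₁.
Δz = 12400 − 5460.0 = 6940.0 m; Δz/H = 6940.0/7635.8 = 0.90888.
P₂ = 500 × exp(−0.90888) = 500 × 0.40298 = 201.49 mbar.

P ≈ 201.5 mbar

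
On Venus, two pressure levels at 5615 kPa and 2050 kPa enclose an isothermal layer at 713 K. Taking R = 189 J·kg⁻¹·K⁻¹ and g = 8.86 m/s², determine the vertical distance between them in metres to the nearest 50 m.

Δz ≈ 15350 m

Hypsometric equation: Δz = (R T̄/g) ln(P₁/P₂).
R T̄/g = 189 × 713 / 8.86 = 15210 m.
ln(5615/2050) = ln(2.7390) = 1.0076.
Δz = 15210 × 1.0076 = 15326 m.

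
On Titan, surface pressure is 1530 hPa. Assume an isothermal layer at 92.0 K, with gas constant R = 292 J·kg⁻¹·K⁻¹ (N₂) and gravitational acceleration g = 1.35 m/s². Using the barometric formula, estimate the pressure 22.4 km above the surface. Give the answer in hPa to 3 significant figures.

P ≈ 496 hPa

Scale height: H = RT/g = 292 × 92.0 / 1.35 = 19899 m.
Barometric formula: P = P₀ exp(−z/H).
z/H = 22400/19899 = 1.1257; exp(−1.1257) = 0.32443.
P = 1530 × 0.32443 = 496.38 hPa.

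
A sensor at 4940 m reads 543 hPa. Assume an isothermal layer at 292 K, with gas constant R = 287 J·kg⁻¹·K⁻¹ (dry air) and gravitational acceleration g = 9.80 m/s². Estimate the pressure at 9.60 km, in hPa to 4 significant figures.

Scale height: H = RT/g = 287 × 292 / 9.80 = 8551.4 m.
Between two levels, P₂ = P₁ exp(−Δz/H) with Δz = z₂ − z₁.
Δz = 9600.0 − 4940.0 = 4660.0 m; Δz/H = 4660.0/8551.4 = 0.54494.
P₂ = 543 × exp(−0.54494) = 543 × 0.57988 = 314.87 hPa.

P ≈ 314.9 hPa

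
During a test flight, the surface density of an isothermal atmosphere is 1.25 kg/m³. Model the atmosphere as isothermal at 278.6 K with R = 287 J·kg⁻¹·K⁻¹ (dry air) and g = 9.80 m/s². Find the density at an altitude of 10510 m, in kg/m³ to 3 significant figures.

Scale height: H = RT/g = 287 × 278.6 / 9.80 = 8159.0 m.
In an isothermal atmosphere, density decays like pressure: ρ = ρ₀ exp(−z/H).
z/H = 10510/8159.0 = 1.2881; exp(−1.2881) = 0.27579.
ρ = 1.25 × 0.27579 = 0.34474 kg/m³.

ρ ≈ 0.345 kg/m³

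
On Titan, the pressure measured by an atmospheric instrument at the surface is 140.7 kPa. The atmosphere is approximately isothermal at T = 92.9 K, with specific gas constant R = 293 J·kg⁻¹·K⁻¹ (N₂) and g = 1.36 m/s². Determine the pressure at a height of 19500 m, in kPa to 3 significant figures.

Scale height: H = RT/g = 293 × 92.9 / 1.36 = 20014 m.
Barometric formula: P = P₀ exp(−z/H).
z/H = 19500/20014 = 0.97432; exp(−0.97432) = 0.37745.
P = 140.7 × 0.37745 = 53.107 kPa.

P ≈ 53.1 kPa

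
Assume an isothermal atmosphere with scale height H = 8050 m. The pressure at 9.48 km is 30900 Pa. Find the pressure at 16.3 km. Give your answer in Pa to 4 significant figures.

Between two levels, P₂ = P₁ exp(−Δz/H) with Δz = z₂ − z₁.
Δz = 16300 − 9480.0 = 6820.0 m; Δz/H = 6820.0/8050.0 = 0.84720.
P₂ = 30900 × exp(−0.84720) = 30900 × 0.42861 = 13244 Pa.

P ≈ 13240 Pa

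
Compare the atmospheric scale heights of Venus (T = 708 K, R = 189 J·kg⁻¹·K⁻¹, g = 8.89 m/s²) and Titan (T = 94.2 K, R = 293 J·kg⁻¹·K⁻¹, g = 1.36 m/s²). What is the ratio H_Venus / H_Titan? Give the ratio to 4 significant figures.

H_Venus/H_Titan ≈ 0.7417

H = RT/g for each body.
H_Venus = 189 × 708 / 8.89 = 15052 m.
H_Titan = 293 × 94.2 / 1.36 = 20295 m.
H_Venus/H_Titan = 15052/20295 = 0.74166.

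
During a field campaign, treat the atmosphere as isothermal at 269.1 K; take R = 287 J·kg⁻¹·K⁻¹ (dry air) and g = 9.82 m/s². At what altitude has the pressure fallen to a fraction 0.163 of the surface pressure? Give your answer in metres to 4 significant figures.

z ≈ 14270 m

Scale height: H = RT/g = 287 × 269.1 / 9.82 = 7864.7 m.
Set P/P₀ = exp(−z/H) = 0.163, so z = −H ln(0.163).
−ln(0.163) = 1.8140; z = 7864.7 × 1.8140 = 14267 m.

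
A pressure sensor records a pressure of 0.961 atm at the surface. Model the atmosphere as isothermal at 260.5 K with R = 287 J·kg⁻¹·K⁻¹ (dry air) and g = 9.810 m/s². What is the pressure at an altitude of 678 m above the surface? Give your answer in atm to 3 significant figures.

P ≈ 0.879 atm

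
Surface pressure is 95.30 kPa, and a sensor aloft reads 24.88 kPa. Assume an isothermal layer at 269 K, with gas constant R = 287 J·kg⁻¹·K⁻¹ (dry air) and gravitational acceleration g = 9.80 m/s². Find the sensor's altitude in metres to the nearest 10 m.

z ≈ 10580 m

Scale height: H = RT/g = 287 × 269 / 9.80 = 7877.9 m.
Invert the barometric formula: z = H ln(P₀/P).
P₀/P = 95.30/24.88 = 3.8304; ln(3.8304) = 1.3430.
z = 7877.9 × 1.3430 = 10580 m.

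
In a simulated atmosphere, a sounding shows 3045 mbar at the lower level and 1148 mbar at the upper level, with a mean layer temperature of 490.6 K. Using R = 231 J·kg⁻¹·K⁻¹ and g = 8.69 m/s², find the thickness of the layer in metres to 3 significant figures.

Δz ≈ 12700 m

Hypsometric equation: Δz = (R T̄/g) ln(P₁/P₂).
R T̄/g = 231 × 490.6 / 8.69 = 13041 m.
ln(3045/1148) = ln(2.6524) = 0.97546.
Δz = 13041 × 0.97546 = 12721 m.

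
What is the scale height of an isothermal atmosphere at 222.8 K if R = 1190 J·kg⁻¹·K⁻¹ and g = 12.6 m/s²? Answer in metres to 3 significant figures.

H ≈ 21000 m

The scale height of an isothermal atmosphere is H = RT/g.
H = 1190 × 222.8 / 12.6 = 265130/12.6 = 21042 m.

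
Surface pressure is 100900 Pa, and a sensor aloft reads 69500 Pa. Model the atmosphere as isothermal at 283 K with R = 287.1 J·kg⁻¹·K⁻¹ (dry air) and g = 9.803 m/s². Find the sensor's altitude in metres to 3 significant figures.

Scale height: H = RT/g = 287.1 × 283 / 9.803 = 8288.2 m.
Invert the barometric formula: z = H ln(P₀/P).
P₀/P = 100900/69500 = 1.4518; ln(1.4518) = 0.37280.
z = 8288.2 × 0.37280 = 3089.8 m.

z ≈ 3090 m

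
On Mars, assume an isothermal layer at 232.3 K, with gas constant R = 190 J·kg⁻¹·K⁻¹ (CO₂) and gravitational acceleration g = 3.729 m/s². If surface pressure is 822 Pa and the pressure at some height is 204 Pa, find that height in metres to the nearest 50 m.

Scale height: H = RT/g = 190 × 232.3 / 3.729 = 11836 m.
Invert the barometric formula: z = H ln(P₀/P).
P₀/P = 822/204 = 4.0294; ln(4.0294) = 1.3936.
z = 11836 × 1.3936 = 16495 m.

z ≈ 16500 m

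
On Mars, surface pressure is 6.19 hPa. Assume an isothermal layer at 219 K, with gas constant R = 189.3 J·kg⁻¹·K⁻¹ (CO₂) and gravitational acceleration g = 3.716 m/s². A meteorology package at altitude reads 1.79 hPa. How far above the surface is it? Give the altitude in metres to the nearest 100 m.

Scale height: H = RT/g = 189.3 × 219 / 3.716 = 11156 m.
Invert the barometric formula: z = H ln(P₀/P).
P₀/P = 6.19/1.79 = 3.4581; ln(3.4581) = 1.2407.
z = 11156 × 1.2407 = 13841 m.

z ≈ 13800 m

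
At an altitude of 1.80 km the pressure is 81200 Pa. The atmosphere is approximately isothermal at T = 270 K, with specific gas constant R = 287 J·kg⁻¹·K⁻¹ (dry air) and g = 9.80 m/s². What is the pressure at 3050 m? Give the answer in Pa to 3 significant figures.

P ≈ 69300 Pa

Scale height: H = RT/g = 287 × 270 / 9.80 = 7907.1 m.
Between two levels, P₂ = P₁ exp(−Δz/H) with Δz = z₂ − z₁.
Δz = 3050.0 − 1800.0 = 1250.0 m; Δz/H = 1250.0/7907.1 = 0.15809.
P₂ = 81200 × exp(−0.15809) = 81200 × 0.85377 = 69326 Pa.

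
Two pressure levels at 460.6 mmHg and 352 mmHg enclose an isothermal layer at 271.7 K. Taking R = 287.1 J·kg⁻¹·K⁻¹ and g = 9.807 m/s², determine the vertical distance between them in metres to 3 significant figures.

Δz ≈ 2140 m

Hypsometric equation: Δz = (R T̄/g) ln(P₁/P₂).
R T̄/g = 287.1 × 271.7 / 9.807 = 7954.0 m.
ln(460.6/352) = ln(1.3085) = 0.26888.
Δz = 7954.0 × 0.26888 = 2138.7 m.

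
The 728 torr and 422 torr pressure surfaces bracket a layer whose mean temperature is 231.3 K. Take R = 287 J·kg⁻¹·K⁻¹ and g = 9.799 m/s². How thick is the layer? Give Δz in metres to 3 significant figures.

Hypsometric equation: Δz = (R T̄/g) ln(P₁/P₂).
R T̄/g = 287 × 231.3 / 9.799 = 6774.5 m.
ln(728/422) = ln(1.7251) = 0.54529.
Δz = 6774.5 × 0.54529 = 3694.1 m.

Δz ≈ 3690 m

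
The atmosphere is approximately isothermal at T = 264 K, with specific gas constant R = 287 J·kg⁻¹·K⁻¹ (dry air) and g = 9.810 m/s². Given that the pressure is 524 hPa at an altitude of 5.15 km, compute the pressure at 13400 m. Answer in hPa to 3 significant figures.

P ≈ 180 hPa

Scale height: H = RT/g = 287 × 264 / 9.810 = 7723.5 m.
Between two levels, P₂ = P₁ exp(−Δz/H) with Δz = z₂ − z₁.
Δz = 13400 − 5150.0 = 8250.0 m; Δz/H = 8250.0/7723.5 = 1.0682.
P₂ = 524 × exp(−1.0682) = 524 × 0.34363 = 180.06 hPa.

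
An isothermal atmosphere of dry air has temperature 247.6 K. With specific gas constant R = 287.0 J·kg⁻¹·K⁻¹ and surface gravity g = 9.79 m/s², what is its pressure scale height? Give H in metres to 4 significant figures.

The scale height of an isothermal atmosphere is H = RT/g.
H = 287.0 × 247.6 / 9.79 = 71061/9.79 = 7258.5 m.

H ≈ 7259 m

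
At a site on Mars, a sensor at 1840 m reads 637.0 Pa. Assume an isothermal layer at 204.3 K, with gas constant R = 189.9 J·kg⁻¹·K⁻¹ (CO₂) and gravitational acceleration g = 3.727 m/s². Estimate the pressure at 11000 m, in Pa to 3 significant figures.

P ≈ 264 Pa

Scale height: H = RT/g = 189.9 × 204.3 / 3.727 = 10410 m.
Between two levels, P₂ = P₁ exp(−Δz/H) with Δz = z₂ − z₁.
Δz = 11000 − 1840.0 = 9160.0 m; Δz/H = 9160.0/10410 = 0.87992.
P₂ = 637.0 × exp(−0.87992) = 637.0 × 0.41482 = 264.24 Pa.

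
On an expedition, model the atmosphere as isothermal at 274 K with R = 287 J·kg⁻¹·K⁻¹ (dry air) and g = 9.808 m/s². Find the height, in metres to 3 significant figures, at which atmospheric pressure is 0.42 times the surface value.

Scale height: H = RT/g = 287 × 274 / 9.808 = 8017.7 m.
Set P/P₀ = exp(−z/H) = 0.42, so z = −H ln(0.42).
−ln(0.42) = 0.86750; z = 8017.7 × 0.86750 = 6955.4 m.

z ≈ 6960 m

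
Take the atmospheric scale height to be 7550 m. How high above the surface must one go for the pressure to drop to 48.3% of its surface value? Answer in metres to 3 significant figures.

Set P/P₀ = exp(−z/H) = 0.483, so z = −H ln(0.483).
−ln(0.483) = 0.72774; z = 7550.0 × 0.72774 = 5494.4 m.

z ≈ 5490 m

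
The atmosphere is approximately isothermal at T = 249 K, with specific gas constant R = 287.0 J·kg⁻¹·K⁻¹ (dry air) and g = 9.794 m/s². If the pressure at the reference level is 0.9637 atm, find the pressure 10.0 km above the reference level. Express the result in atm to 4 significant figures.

P ≈ 0.2448 atm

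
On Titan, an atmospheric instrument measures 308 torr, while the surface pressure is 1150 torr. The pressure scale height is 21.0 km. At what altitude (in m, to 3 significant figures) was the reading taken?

z ≈ 27700 m

Invert the barometric formula: z = H ln(P₀/P).
P₀/P = 1150/308 = 3.7338; ln(3.7338) = 1.3174.
z = 21000 × 1.3174 = 27665 m.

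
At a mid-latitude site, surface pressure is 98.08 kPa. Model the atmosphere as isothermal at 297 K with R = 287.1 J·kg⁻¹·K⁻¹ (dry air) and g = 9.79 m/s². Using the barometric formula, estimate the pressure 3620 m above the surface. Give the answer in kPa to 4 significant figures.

Scale height: H = RT/g = 287.1 × 297 / 9.79 = 8709.8 m.
Barometric formula: P = P₀ exp(−z/H).
z/H = 3620.0/8709.8 = 0.41562; exp(−0.41562) = 0.65993.
P = 98.08 × 0.65993 = 64.726 kPa.

P ≈ 64.73 kPa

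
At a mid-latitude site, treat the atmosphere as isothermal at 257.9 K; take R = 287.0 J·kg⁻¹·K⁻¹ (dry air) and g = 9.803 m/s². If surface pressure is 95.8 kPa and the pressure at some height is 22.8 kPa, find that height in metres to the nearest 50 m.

Scale height: H = RT/g = 287.0 × 257.9 / 9.803 = 7550.5 m.
Invert the barometric formula: z = H ln(P₀/P).
P₀/P = 95.8/22.8 = 4.2018; ln(4.2018) = 1.4355.
z = 7550.5 × 1.4355 = 10839 m.

z ≈ 10850 m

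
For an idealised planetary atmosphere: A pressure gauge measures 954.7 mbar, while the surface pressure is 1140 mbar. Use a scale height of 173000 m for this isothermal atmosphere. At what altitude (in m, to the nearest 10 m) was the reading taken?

z ≈ 30690 m

Invert the barometric formula: z = H ln(P₀/P).
P₀/P = 1140/954.7 = 1.1941; ln(1.1941) = 0.17739.
z = 173000 × 0.17739 = 30688 m.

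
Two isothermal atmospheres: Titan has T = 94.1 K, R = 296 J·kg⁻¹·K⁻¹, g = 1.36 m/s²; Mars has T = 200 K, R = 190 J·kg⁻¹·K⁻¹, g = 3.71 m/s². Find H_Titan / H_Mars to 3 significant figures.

H_Titan/H_Mars ≈ 2.00

H = RT/g for each body.
H_Titan = 296 × 94.1 / 1.36 = 20481 m.
H_Mars = 190 × 200 / 3.71 = 10243 m.
H_Titan/H_Mars = 20481/10243 = 1.9995.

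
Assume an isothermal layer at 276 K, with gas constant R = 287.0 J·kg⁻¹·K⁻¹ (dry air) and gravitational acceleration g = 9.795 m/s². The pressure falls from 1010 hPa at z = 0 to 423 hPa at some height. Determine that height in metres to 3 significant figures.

z ≈ 7040 m

Scale height: H = RT/g = 287.0 × 276 / 9.795 = 8087.0 m.
Invert the barometric formula: z = H ln(P₀/P).
P₀/P = 1010/423 = 2.3877; ln(2.3877) = 0.87033.
z = 8087.0 × 0.87033 = 7038.4 m.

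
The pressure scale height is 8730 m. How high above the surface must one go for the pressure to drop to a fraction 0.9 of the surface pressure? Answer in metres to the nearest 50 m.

z ≈ 900 m

Set P/P₀ = exp(−z/H) = 0.9, so z = −H ln(0.9).
−ln(0.9) = 0.10536; z = 8730.0 × 0.10536 = 919.79 m.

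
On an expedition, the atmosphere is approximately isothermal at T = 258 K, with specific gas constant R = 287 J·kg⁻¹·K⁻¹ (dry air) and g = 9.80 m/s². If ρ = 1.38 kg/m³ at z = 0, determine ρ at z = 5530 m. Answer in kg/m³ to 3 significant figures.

ρ ≈ 0.664 kg/m³

Scale height: H = RT/g = 287 × 258 / 9.80 = 7555.7 m.
In an isothermal atmosphere, density decays like pressure: ρ = ρ₀ exp(−z/H).
z/H = 5530.0/7555.7 = 0.73190; exp(−0.73190) = 0.48099.
ρ = 1.38 × 0.48099 = 0.66377 kg/m³.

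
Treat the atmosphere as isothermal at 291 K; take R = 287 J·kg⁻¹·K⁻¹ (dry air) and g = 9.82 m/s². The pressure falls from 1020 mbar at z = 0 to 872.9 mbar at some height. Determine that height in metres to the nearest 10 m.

Scale height: H = RT/g = 287 × 291 / 9.82 = 8504.8 m.
Invert the barometric formula: z = H ln(P₀/P).
P₀/P = 1020/872.9 = 1.1685; ln(1.1685) = 0.15572.
z = 8504.8 × 0.15572 = 1324.4 m.

z ≈ 1320 m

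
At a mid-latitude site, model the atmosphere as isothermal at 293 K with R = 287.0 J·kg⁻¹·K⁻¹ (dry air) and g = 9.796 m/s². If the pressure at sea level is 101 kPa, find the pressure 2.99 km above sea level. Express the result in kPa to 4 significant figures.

P ≈ 71.29 kPa

Scale height: H = RT/g = 287.0 × 293 / 9.796 = 8584.2 m.
Barometric formula: P = P₀ exp(−z/H).
z/H = 2990.0/8584.2 = 0.34831; exp(−0.34831) = 0.70588.
P = 101 × 0.70588 = 71.294 kPa.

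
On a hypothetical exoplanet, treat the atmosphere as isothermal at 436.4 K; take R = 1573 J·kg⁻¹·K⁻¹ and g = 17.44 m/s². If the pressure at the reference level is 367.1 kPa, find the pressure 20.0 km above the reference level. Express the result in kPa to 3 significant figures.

Scale height: H = RT/g = 1573 × 436.4 / 17.44 = 39361 m.
Barometric formula: P = P₀ exp(−z/H).
z/H = 20000/39361 = 0.50812; exp(−0.50812) = 0.60163.
P = 367.1 × 0.60163 = 220.86 kPa.

P ≈ 221 kPa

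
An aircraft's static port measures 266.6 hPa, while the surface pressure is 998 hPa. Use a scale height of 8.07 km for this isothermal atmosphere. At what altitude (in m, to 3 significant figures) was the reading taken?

z ≈ 10700 m

Invert the barometric formula: z = H ln(P₀/P).
P₀/P = 998/266.6 = 3.7434; ln(3.7434) = 1.3200.
z = 8070.0 × 1.3200 = 10652 m.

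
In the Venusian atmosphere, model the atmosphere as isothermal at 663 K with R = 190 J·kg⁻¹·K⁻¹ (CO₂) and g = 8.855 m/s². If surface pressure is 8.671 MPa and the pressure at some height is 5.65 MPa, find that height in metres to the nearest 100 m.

Scale height: H = RT/g = 190 × 663 / 8.855 = 14226 m.
Invert the barometric formula: z = H ln(P₀/P).
P₀/P = 8.671/5.65 = 1.5347; ln(1.5347) = 0.42833.
z = 14226 × 0.42833 = 6093.4 m.

z ≈ 6100 m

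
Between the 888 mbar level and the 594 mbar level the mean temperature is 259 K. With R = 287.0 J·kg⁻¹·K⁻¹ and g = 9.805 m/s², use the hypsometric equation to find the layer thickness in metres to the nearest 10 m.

Hypsometric equation: Δz = (R T̄/g) ln(P₁/P₂).
R T̄/g = 287.0 × 259 / 9.805 = 7581.1 m.
ln(888/594) = ln(1.4949) = 0.40206.
Δz = 7581.1 × 0.40206 = 3048.1 m.

Δz ≈ 3050 m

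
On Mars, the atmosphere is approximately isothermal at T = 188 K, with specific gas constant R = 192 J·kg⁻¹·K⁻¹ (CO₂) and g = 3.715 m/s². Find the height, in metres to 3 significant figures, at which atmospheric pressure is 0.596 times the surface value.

Scale height: H = RT/g = 192 × 188 / 3.715 = 9716.3 m.
Set P/P₀ = exp(−z/H) = 0.596, so z = −H ln(0.596).
−ln(0.596) = 0.51751; z = 9716.3 × 0.51751 = 5028.3 m.

z ≈ 5030 m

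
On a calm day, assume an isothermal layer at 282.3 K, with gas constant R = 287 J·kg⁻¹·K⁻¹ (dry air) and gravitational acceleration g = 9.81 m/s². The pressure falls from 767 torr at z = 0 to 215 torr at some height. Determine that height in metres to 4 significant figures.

z ≈ 10500 m

Scale height: H = RT/g = 287 × 282.3 / 9.81 = 8258.9 m.
Invert the barometric formula: z = H ln(P₀/P).
P₀/P = 767/215 = 3.5674; ln(3.5674) = 1.2718.
z = 8258.9 × 1.2718 = 10504 m.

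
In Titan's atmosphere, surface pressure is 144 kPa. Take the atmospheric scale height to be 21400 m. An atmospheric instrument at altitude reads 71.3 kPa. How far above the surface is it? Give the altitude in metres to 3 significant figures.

z ≈ 15000 m

Invert the barometric formula: z = H ln(P₀/P).
P₀/P = 144/71.3 = 2.0196; ln(2.0196) = 0.70290.
z = 21400 × 0.70290 = 15042 m.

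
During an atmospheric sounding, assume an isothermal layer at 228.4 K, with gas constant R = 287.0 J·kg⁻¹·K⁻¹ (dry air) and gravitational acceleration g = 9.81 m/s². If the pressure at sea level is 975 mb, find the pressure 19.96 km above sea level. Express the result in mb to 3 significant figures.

Scale height: H = RT/g = 287.0 × 228.4 / 9.81 = 6682.0 m.
Barometric formula: P = P₀ exp(−z/H).
z/H = 19960/6682.0 = 2.9871; exp(−2.9871) = 0.050433.
P = 975 × 0.050433 = 49.172 mb.

P ≈ 49.2 mb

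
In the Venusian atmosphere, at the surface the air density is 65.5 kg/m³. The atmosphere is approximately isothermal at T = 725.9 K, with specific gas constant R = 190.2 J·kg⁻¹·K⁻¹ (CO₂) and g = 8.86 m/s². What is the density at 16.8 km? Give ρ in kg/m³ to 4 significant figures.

Scale height: H = RT/g = 190.2 × 725.9 / 8.86 = 15583 m.
In an isothermal atmosphere, density decays like pressure: ρ = ρ₀ exp(−z/H).
z/H = 16800/15583 = 1.0781; exp(−1.0781) = 0.34024.
ρ = 65.5 × 0.34024 = 22.286 kg/m³.

ρ ≈ 22.29 kg/m³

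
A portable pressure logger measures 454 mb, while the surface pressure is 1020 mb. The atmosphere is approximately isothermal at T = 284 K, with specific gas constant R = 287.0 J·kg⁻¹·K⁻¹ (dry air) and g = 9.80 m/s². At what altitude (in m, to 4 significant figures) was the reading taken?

Scale height: H = RT/g = 287.0 × 284 / 9.80 = 8317.1 m.
Invert the barometric formula: z = H ln(P₀/P).
P₀/P = 1020/454 = 2.2467; ln(2.2467) = 0.80946.
z = 8317.1 × 0.80946 = 6732.4 m.

z ≈ 6732 m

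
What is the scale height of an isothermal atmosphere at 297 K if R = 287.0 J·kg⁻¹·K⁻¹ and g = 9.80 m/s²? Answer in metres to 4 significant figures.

The scale height of an isothermal atmosphere is H = RT/g.
H = 287.0 × 297 / 9.80 = 85239/9.80 = 8697.9 m.

H ≈ 8698 m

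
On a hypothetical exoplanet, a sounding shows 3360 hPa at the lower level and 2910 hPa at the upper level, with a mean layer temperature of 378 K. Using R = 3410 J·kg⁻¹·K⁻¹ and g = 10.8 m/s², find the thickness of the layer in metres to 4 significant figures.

Hypsometric equation: Δz = (R T̄/g) ln(P₁/P₂).
R T̄/g = 3410 × 378 / 10.8 = 119350 m.
ln(3360/2910) = ln(1.1546) = 0.14375.
Δz = 119350 × 0.14375 = 17157 m.

Δz ≈ 17160 m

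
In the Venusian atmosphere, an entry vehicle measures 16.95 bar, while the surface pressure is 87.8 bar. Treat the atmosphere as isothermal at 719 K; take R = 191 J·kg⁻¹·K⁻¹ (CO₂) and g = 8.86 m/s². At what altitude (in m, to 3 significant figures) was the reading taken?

z ≈ 25500 m

Scale height: H = RT/g = 191 × 719 / 8.86 = 15500 m.
Invert the barometric formula: z = H ln(P₀/P).
P₀/P = 87.8/16.95 = 5.1799; ln(5.1799) = 1.6448.
z = 15500 × 1.6448 = 25494 m.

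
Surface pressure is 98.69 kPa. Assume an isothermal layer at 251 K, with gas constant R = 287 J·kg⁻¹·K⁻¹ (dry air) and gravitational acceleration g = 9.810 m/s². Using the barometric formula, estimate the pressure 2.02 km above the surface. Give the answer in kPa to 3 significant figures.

Scale height: H = RT/g = 287 × 251 / 9.810 = 7343.2 m.
Barometric formula: P = P₀ exp(−z/H).
z/H = 2020.0/7343.2 = 0.27508; exp(−0.27508) = 0.75951.
P = 98.69 × 0.75951 = 74.956 kPa.

P ≈ 75.0 kPa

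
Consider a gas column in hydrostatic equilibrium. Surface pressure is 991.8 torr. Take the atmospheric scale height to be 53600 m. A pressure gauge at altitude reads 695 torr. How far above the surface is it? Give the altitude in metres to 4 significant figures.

Invert the barometric formula: z = H ln(P₀/P).
P₀/P = 991.8/695 = 1.4271; ln(1.4271) = 0.35564.
z = 53600 × 0.35564 = 19062 m.

z ≈ 19060 m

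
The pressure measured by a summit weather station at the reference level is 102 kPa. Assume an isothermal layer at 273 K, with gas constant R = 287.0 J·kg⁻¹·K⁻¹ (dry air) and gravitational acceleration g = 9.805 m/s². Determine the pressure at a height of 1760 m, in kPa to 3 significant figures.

P ≈ 81.8 kPa

Scale height: H = RT/g = 287.0 × 273 / 9.805 = 7990.9 m.
Barometric formula: P = P₀ exp(−z/H).
z/H = 1760.0/7990.9 = 0.22025; exp(−0.22025) = 0.80232.
P = 102 × 0.80232 = 81.837 kPa.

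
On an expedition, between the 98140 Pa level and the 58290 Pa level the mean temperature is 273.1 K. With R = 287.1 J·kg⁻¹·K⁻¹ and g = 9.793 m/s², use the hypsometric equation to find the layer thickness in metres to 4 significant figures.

Δz ≈ 4171 m

Hypsometric equation: Δz = (R T̄/g) ln(P₁/P₂).
R T̄/g = 287.1 × 273.1 / 9.793 = 8006.4 m.
ln(98140/58290) = ln(1.6837) = 0.52099.
Δz = 8006.4 × 0.52099 = 4171.3 m.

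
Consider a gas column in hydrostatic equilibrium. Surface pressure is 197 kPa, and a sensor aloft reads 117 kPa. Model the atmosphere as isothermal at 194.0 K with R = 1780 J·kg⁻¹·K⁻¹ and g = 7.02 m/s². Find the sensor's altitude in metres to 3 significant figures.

z ≈ 25600 m

Scale height: H = RT/g = 1780 × 194.0 / 7.02 = 49191 m.
Invert the barometric formula: z = H ln(P₀/P).
P₀/P = 197/117 = 1.6838; ln(1.6838) = 0.52105.
z = 49191 × 0.52105 = 25631 m.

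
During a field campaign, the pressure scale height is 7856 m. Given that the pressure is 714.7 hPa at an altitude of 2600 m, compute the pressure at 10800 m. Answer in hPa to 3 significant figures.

P ≈ 252 hPa

Between two levels, P₂ = P₁ exp(−Δz/H) with Δz = z₂ − z₁.
Δz = 10800 − 2600.0 = 8200.0 m; Δz/H = 8200.0/7856.0 = 1.0438.
P₂ = 714.7 × exp(−1.0438) = 714.7 × 0.35211 = 251.65 hPa.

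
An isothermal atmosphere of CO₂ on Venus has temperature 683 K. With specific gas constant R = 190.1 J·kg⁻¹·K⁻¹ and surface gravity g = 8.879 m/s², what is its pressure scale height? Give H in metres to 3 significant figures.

H ≈ 14600 m

The scale height of an isothermal atmosphere is H = RT/g.
H = 190.1 × 683 / 8.879 = 129840/8.879 = 14623 m.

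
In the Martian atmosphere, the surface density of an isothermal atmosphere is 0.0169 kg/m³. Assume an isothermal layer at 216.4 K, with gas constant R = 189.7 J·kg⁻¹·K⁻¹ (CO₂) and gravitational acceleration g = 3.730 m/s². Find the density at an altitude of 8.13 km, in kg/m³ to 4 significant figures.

ρ ≈ 0.008074 kg/m³

Scale height: H = RT/g = 189.7 × 216.4 / 3.730 = 11006 m.
In an isothermal atmosphere, density decays like pressure: ρ = ρ₀ exp(−z/H).
z/H = 8130.0/11006 = 0.73869; exp(−0.73869) = 0.47774.
ρ = 0.0169 × 0.47774 = 0.0080738 kg/m³.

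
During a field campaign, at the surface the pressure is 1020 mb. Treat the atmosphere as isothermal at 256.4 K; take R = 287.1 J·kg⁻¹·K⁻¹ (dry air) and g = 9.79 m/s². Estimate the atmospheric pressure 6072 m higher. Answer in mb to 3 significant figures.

P ≈ 455 mb

Scale height: H = RT/g = 287.1 × 256.4 / 9.79 = 7519.1 m.
Barometric formula: P = P₀ exp(−z/H).
z/H = 6072.0/7519.1 = 0.80754; exp(−0.80754) = 0.44595.
P = 1020 × 0.44595 = 454.87 mb.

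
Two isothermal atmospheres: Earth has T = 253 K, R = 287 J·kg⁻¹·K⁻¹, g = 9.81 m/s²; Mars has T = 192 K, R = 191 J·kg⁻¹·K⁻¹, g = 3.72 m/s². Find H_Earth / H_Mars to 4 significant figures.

H_Earth/H_Mars ≈ 0.7508

H = RT/g for each body.
H_Earth = 287 × 253 / 9.81 = 7401.7 m.
H_Mars = 191 × 192 / 3.72 = 9858.1 m.
H_Earth/H_Mars = 7401.7/9858.1 = 0.75082.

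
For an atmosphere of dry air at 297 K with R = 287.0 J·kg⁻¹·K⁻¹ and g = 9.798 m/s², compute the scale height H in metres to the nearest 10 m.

The scale height of an isothermal atmosphere is H = RT/g.
H = 287.0 × 297 / 9.798 = 85239/9.798 = 8699.6 m.

H ≈ 8700 m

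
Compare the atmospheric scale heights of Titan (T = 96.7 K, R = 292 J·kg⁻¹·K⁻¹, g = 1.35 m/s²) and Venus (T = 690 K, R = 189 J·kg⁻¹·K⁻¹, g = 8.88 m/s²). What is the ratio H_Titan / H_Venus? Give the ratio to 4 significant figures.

H_Titan/H_Venus ≈ 1.424

H = RT/g for each body.
H_Titan = 292 × 96.7 / 1.35 = 20916 m.
H_Venus = 189 × 690 / 8.88 = 14686 m.
H_Titan/H_Venus = 20916/14686 = 1.4242.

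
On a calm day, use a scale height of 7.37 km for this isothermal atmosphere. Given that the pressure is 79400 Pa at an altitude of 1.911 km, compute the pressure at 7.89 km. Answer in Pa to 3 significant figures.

P ≈ 35300 Pa

Between two levels, P₂ = P₁ exp(−Δz/H) with Δz = z₂ − z₁.
Δz = 7890.0 − 1911.0 = 5979.0 m; Δz/H = 5979.0/7370.0 = 0.81126.
P₂ = 79400 × exp(−0.81126) = 79400 × 0.44430 = 35277 Pa.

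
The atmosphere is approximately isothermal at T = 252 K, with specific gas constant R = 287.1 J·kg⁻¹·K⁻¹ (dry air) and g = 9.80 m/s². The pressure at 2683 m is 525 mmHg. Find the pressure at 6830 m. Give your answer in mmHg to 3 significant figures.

Scale height: H = RT/g = 287.1 × 252 / 9.80 = 7382.6 m.
Between two levels, P₂ = P₁ exp(−Δz/H) with Δz = z₂ − z₁.
Δz = 6830.0 − 2683.0 = 4147.0 m; Δz/H = 4147.0/7382.6 = 0.56173.
P₂ = 525 × exp(−0.56173) = 525 × 0.57022 = 299.37 mmHg.

P ≈ 299 mmHg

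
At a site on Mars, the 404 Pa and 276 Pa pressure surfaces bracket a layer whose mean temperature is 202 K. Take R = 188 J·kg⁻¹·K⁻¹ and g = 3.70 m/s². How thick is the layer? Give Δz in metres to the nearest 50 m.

Δz ≈ 3900 m

Hypsometric equation: Δz = (R T̄/g) ln(P₁/P₂).
R T̄/g = 188 × 202 / 3.70 = 10264 m.
ln(404/276) = ln(1.4638) = 0.38104.
Δz = 10264 × 0.38104 = 3911.0 m.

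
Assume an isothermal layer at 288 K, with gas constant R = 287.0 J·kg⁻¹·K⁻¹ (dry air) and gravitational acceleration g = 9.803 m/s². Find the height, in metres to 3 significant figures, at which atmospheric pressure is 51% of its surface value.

z ≈ 5680 m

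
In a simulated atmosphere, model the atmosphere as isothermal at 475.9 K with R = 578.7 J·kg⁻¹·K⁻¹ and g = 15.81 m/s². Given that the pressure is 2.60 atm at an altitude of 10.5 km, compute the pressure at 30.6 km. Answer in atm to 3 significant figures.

P ≈ 0.820 atm

Scale height: H = RT/g = 578.7 × 475.9 / 15.81 = 17420 m.
Between two levels, P₂ = P₁ exp(−Δz/H) with Δz = z₂ − z₁.
Δz = 30600 − 10500 = 20100 m; Δz/H = 20100/17420 = 1.1538.
P₂ = 2.60 × exp(−1.1538) = 2.60 × 0.31544 = 0.82014 atm.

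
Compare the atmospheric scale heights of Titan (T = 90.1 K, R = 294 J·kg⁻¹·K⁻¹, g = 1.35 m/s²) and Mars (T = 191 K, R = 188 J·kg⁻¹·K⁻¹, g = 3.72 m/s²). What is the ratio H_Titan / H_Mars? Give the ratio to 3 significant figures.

H = RT/g for each body.
H_Titan = 294 × 90.1 / 1.35 = 19622 m.
H_Mars = 188 × 191 / 3.72 = 9652.7 m.
H_Titan/H_Mars = 19622/9652.7 = 2.0328.

H_Titan/H_Mars ≈ 2.03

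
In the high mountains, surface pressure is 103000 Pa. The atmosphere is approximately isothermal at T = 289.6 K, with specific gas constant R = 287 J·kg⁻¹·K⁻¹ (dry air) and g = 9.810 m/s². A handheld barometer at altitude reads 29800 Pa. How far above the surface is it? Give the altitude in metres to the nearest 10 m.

Scale height: H = RT/g = 287 × 289.6 / 9.810 = 8472.5 m.
Invert the barometric formula: z = H ln(P₀/P).
P₀/P = 103000/29800 = 3.4564; ln(3.4564) = 1.2402.
z = 8472.5 × 1.2402 = 10508 m.

z ≈ 10510 m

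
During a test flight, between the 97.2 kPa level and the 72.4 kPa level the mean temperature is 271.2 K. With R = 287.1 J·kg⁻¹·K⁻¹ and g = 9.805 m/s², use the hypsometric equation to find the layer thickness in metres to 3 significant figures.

Δz ≈ 2340 m

Hypsometric equation: Δz = (R T̄/g) ln(P₁/P₂).
R T̄/g = 287.1 × 271.2 / 9.805 = 7941.0 m.
ln(97.2/72.4) = ln(1.3425) = 0.29453.
Δz = 7941.0 × 0.29453 = 2338.9 m.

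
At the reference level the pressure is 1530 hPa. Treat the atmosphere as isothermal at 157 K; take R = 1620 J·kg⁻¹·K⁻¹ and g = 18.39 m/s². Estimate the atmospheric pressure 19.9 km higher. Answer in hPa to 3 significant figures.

Scale height: H = RT/g = 1620 × 157 / 18.39 = 13830 m.
Barometric formula: P = P₀ exp(−z/H).
z/H = 19900/13830 = 1.4389; exp(−1.4389) = 0.23719.
P = 1530 × 0.23719 = 362.90 hPa.

P ≈ 363 hPa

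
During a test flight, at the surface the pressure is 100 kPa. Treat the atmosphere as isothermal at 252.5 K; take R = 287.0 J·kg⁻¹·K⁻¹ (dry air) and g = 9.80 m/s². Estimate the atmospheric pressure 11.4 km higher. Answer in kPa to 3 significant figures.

P ≈ 21.4 kPa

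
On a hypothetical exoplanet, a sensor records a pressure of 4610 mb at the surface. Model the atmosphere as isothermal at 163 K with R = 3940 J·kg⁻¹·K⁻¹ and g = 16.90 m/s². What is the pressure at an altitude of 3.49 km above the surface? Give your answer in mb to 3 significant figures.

P ≈ 4210 mb

Scale height: H = RT/g = 3940 × 163 / 16.90 = 38001 m.
Barometric formula: P = P₀ exp(−z/H).
z/H = 3490.0/38001 = 0.091840; exp(−0.091840) = 0.91225.
P = 4610 × 0.91225 = 4205.5 mb.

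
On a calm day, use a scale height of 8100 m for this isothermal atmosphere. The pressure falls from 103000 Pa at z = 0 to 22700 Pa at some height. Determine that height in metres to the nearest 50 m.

z ≈ 12250 m

Invert the barometric formula: z = H ln(P₀/P).
P₀/P = 103000/22700 = 4.5374; ln(4.5374) = 1.5124.
z = 8100.0 × 1.5124 = 12250 m.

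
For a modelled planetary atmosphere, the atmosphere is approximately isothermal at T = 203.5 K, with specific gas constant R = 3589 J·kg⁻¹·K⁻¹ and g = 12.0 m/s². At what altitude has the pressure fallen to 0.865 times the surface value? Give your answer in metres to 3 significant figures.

z ≈ 8830 m

Scale height: H = RT/g = 3589 × 203.5 / 12.0 = 60863 m.
Set P/P₀ = exp(−z/H) = 0.865, so z = −H ln(0.865).
−ln(0.865) = 0.14503; z = 60863 × 0.14503 = 8827.0 m.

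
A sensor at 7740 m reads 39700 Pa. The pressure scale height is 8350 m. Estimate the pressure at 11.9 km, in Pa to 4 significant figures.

Between two levels, P₂ = P₁ exp(−Δz/H) with Δz = z₂ − z₁.
Δz = 11900 − 7740.0 = 4160.0 m; Δz/H = 4160.0/8350.0 = 0.49820.
P₂ = 39700 × exp(−0.49820) = 39700 × 0.60762 = 24123 Pa.

P ≈ 24120 Pa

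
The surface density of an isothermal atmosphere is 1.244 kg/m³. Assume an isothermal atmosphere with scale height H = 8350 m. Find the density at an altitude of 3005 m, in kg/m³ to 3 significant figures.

ρ ≈ 0.868 kg/m³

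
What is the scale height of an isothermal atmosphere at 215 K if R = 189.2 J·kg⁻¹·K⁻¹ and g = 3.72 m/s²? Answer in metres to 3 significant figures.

The scale height of an isothermal atmosphere is H = RT/g.
H = 189.2 × 215 / 3.72 = 40678/3.72 = 10935 m.

H ≈ 10900 m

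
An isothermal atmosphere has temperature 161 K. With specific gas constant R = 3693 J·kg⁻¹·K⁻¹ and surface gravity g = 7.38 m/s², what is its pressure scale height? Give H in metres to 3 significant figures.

The scale height of an isothermal atmosphere is H = RT/g.
H = 3693 × 161 / 7.38 = 594570/7.38 = 80565 m.

H ≈ 80600 m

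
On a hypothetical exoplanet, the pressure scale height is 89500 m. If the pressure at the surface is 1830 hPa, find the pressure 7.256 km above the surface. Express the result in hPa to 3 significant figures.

Barometric formula: P = P₀ exp(−z/H).
z/H = 7256.0/89500 = 0.081073; exp(−0.081073) = 0.92213.
P = 1830 × 0.92213 = 1687.5 hPa.

P ≈ 1690 hPa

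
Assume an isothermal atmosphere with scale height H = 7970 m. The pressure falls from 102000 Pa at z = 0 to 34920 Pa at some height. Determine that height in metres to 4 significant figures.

Invert the barometric formula: z = H ln(P₀/P).
P₀/P = 102000/34920 = 2.9210; ln(2.9210) = 1.0719.
z = 7970.0 × 1.0719 = 8543.0 m.

z ≈ 8543 m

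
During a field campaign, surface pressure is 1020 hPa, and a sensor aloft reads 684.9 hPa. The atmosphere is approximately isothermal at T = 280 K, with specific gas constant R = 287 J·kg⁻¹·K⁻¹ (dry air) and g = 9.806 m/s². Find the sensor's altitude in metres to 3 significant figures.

z ≈ 3260 m

Scale height: H = RT/g = 287 × 280 / 9.806 = 8195.0 m.
Invert the barometric formula: z = H ln(P₀/P).
P₀/P = 1020/684.9 = 1.4893; ln(1.4893) = 0.39831.
z = 8195.0 × 0.39831 = 3264.2 m.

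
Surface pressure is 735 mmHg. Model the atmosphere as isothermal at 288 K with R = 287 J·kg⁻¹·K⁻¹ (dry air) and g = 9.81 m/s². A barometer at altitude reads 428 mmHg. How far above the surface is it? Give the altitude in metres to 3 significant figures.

Scale height: H = RT/g = 287 × 288 / 9.81 = 8425.7 m.
Invert the barometric formula: z = H ln(P₀/P).
P₀/P = 735/428 = 1.7173; ln(1.7173) = 0.54075.
z = 8425.7 × 0.54075 = 4556.2 m.

z ≈ 4560 m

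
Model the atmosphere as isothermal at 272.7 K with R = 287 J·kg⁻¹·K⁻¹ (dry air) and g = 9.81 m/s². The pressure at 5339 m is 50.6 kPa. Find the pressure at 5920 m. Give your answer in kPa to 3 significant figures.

Scale height: H = RT/g = 287 × 272.7 / 9.81 = 7978.1 m.
Between two levels, P₂ = P₁ exp(−Δz/H) with Δz = z₂ − z₁.
Δz = 5920.0 − 5339.0 = 581.00 m; Δz/H = 581.00/7978.1 = 0.072824.
P₂ = 50.6 × exp(−0.072824) = 50.6 × 0.92976 = 47.046 kPa.

P ≈ 47.0 kPa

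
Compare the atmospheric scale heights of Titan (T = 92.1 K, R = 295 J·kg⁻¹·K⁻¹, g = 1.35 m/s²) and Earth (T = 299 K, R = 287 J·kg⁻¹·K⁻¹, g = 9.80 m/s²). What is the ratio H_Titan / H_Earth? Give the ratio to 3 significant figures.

H = RT/g for each body.
H_Titan = 295 × 92.1 / 1.35 = 20126 m.
H_Earth = 287 × 299 / 9.80 = 8756.4 m.
H_Titan/H_Earth = 20126/8756.4 = 2.2984.

H_Titan/H_Earth ≈ 2.30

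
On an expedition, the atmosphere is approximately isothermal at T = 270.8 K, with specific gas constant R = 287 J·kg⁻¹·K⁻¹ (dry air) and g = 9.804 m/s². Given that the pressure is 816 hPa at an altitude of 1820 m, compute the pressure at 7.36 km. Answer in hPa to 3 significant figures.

P ≈ 406 hPa

Scale height: H = RT/g = 287 × 270.8 / 9.804 = 7927.3 m.
Between two levels, P₂ = P₁ exp(−Δz/H) with Δz = z₂ − z₁.
Δz = 7360.0 − 1820.0 = 5540.0 m; Δz/H = 5540.0/7927.3 = 0.69885.
P₂ = 816 × exp(−0.69885) = 816 × 0.49716 = 405.68 hPa.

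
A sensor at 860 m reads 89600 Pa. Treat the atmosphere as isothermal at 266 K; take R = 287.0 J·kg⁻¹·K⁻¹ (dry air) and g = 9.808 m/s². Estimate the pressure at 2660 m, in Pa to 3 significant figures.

P ≈ 71100 Pa

Scale height: H = RT/g = 287.0 × 266 / 9.808 = 7783.6 m.
Between two levels, P₂ = P₁ exp(−Δz/H) with Δz = z₂ − z₁.
Δz = 2660.0 − 860.00 = 1800.0 m; Δz/H = 1800.0/7783.6 = 0.23126.
P₂ = 89600 × exp(−0.23126) = 89600 × 0.79353 = 71100 Pa.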